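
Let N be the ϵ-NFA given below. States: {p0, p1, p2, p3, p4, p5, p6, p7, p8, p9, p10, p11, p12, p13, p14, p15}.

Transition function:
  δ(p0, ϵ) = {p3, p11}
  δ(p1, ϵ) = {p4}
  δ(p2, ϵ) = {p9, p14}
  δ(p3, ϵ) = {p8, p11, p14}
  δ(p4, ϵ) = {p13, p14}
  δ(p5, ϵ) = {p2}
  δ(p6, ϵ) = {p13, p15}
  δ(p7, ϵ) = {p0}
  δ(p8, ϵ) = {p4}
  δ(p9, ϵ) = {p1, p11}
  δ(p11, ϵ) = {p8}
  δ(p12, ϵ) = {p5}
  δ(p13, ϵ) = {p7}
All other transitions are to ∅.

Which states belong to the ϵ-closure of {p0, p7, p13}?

{p0, p3, p4, p7, p8, p11, p13, p14}

Start with {p0, p7, p13}.
From p0 via ϵ: add p3, p11.
From p3 via ϵ: add p8, p14.
From p8 via ϵ: add p4.
No new states can be added; the closed set is {p0, p3, p4, p7, p8, p11, p13, p14}.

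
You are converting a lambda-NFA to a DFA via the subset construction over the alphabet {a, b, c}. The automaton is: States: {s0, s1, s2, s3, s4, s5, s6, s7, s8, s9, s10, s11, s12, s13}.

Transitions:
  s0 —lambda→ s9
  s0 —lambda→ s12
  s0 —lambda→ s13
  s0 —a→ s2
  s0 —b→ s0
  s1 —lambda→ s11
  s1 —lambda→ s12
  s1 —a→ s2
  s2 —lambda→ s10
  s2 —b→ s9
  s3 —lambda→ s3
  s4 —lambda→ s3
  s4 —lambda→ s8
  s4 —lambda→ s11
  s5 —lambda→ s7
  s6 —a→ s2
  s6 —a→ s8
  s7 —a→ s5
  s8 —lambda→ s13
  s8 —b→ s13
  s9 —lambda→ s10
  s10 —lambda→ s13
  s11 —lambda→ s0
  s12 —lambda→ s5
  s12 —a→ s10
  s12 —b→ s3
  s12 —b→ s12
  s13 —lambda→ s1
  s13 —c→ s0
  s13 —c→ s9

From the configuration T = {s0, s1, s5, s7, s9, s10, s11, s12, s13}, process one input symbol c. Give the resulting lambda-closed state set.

{s0, s1, s5, s7, s9, s10, s11, s12, s13}

s13 on c → {s0, s9}.
No c-transition from s0, s1, s5, s7, s9, s10, s11, s12.
Union after reading c: {s0, s9}.
Now take the lambda-closure:
From s0 via lambda: add s12, s13.
From s9 via lambda: add s10.
From s12 via lambda: add s5.
From s13 via lambda: add s1.
From s1 via lambda: add s11.
From s5 via lambda: add s7.
No new states can be added; the closed set is {s0, s1, s5, s7, s9, s10, s11, s12, s13}.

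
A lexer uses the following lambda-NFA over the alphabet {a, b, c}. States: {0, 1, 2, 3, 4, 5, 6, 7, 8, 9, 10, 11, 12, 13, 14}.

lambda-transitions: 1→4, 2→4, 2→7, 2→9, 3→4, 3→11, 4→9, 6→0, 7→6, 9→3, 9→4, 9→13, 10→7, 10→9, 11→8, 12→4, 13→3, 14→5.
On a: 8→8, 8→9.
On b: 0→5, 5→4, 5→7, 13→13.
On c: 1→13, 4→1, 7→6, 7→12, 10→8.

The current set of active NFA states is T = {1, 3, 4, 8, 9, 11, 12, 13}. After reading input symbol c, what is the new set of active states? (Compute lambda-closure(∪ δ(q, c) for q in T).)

1 on c → {13}.
4 on c → {1}.
No c-transition from 3, 8, 9, 11, 12, 13.
Union after reading c: {1, 13}.
Now take the lambda-closure:
From 1 via lambda: add 4.
From 13 via lambda: add 3.
From 3 via lambda: add 11.
From 4 via lambda: add 9.
From 11 via lambda: add 8.
No new states can be added; the closed set is {1, 3, 4, 8, 9, 11, 13}.

{1, 3, 4, 8, 9, 11, 13}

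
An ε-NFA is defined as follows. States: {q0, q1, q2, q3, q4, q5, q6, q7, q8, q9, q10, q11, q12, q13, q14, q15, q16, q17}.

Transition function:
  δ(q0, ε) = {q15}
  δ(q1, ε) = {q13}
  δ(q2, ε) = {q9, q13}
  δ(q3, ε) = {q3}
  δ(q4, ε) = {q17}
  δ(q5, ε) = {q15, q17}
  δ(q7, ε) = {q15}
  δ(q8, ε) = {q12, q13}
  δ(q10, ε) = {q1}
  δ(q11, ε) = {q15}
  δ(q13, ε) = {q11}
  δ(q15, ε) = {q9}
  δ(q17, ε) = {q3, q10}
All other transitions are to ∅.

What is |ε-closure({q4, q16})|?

10

Start with {q4, q16}.
From q4 via ε: add q17.
From q17 via ε: add q3, q10.
From q10 via ε: add q1.
From q1 via ε: add q13.
From q13 via ε: add q11.
From q11 via ε: add q15.
From q15 via ε: add q9.
ε-closure = {q1, q3, q4, q9, q10, q11, q13, q15, q16, q17}, which has 10 states.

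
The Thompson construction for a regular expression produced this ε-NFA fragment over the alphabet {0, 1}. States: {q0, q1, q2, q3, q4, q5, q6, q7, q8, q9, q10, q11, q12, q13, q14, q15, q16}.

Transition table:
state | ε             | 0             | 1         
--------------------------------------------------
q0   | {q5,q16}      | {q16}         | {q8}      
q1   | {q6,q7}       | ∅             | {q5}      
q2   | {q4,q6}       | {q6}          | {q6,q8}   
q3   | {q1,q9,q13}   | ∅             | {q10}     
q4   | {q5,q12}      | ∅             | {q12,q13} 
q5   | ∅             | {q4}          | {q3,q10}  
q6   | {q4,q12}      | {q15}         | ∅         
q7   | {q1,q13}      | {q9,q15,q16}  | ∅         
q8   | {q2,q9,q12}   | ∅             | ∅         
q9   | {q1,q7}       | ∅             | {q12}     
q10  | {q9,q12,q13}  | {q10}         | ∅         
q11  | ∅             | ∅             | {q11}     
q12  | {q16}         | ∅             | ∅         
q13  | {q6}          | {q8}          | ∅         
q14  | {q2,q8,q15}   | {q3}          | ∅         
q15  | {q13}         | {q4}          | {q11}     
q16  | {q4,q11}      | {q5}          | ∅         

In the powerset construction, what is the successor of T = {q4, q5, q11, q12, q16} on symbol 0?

q5 on 0 → {q4}.
q16 on 0 → {q5}.
No 0-transition from q4, q11, q12.
Union after reading 0: {q4, q5}.
Now take the ε-closure:
From q4 via ε: add q12.
From q12 via ε: add q16.
From q16 via ε: add q11.
No new states can be added; the closed set is {q4, q5, q11, q12, q16}.

{q4, q5, q11, q12, q16}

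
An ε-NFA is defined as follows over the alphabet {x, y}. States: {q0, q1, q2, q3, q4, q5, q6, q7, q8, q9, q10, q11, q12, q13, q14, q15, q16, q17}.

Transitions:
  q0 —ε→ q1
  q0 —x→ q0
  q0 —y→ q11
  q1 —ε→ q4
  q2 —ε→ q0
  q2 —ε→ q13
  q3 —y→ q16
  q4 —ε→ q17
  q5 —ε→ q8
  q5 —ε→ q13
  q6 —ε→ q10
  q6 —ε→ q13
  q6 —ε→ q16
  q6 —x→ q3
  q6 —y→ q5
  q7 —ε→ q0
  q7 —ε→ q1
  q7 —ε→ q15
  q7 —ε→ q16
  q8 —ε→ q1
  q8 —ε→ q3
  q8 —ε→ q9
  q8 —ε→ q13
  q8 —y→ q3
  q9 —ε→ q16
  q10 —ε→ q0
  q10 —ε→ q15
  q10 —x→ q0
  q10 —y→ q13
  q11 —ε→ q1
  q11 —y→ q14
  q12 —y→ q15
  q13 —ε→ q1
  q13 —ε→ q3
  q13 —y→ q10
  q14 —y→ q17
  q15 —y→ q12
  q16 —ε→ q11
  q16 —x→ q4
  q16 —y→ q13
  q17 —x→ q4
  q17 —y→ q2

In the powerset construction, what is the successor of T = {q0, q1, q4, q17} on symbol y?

{q0, q1, q2, q3, q4, q11, q13, q17}

q0 on y → {q11}.
q17 on y → {q2}.
No y-transition from q1, q4.
Union after reading y: {q2, q11}.
Now take the ε-closure:
From q2 via ε: add q0, q13.
From q11 via ε: add q1.
From q1 via ε: add q4.
From q13 via ε: add q3.
From q4 via ε: add q17.
No new states can be added; the closed set is {q0, q1, q2, q3, q4, q11, q13, q17}.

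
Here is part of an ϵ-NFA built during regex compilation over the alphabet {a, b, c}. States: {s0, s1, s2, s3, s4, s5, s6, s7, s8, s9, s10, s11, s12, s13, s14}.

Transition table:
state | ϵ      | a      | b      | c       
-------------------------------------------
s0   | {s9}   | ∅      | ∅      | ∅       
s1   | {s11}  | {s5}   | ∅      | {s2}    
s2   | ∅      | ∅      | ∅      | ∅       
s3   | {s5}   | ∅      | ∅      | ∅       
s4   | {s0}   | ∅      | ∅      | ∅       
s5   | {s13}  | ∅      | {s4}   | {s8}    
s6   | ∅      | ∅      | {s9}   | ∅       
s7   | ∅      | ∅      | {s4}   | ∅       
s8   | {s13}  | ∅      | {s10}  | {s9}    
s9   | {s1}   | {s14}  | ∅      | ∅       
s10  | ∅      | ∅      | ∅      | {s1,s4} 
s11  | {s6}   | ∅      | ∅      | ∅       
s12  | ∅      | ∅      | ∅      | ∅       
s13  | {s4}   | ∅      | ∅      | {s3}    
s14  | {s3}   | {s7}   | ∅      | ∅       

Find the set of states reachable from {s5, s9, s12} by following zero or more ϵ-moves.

{s0, s1, s4, s5, s6, s9, s11, s12, s13}

Start with {s5, s9, s12}.
From s5 via ϵ: add s13.
From s9 via ϵ: add s1.
From s1 via ϵ: add s11.
From s13 via ϵ: add s4.
From s4 via ϵ: add s0.
From s11 via ϵ: add s6.
No new states can be added; the closed set is {s0, s1, s4, s5, s6, s9, s11, s12, s13}.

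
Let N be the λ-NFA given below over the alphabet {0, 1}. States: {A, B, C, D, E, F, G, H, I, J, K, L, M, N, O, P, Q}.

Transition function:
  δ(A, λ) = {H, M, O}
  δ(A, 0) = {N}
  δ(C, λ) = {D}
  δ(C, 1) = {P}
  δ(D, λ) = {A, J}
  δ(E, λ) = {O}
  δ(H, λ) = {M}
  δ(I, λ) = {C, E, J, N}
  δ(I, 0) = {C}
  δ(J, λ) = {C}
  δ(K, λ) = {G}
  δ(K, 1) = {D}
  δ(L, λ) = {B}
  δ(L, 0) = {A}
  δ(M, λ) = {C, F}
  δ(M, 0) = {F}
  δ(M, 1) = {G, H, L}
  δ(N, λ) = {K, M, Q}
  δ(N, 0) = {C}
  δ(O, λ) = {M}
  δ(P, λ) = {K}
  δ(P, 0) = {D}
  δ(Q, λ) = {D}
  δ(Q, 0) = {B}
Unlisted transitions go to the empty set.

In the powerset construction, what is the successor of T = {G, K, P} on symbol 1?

K on 1 → {D}.
No 1-transition from G, P.
Union after reading 1: {D}.
Now take the λ-closure:
From D via λ: add A, J.
From A via λ: add H, M, O.
From J via λ: add C.
From M via λ: add F.
No new states can be added; the closed set is {A, C, D, F, H, J, M, O}.

{A, C, D, F, H, J, M, O}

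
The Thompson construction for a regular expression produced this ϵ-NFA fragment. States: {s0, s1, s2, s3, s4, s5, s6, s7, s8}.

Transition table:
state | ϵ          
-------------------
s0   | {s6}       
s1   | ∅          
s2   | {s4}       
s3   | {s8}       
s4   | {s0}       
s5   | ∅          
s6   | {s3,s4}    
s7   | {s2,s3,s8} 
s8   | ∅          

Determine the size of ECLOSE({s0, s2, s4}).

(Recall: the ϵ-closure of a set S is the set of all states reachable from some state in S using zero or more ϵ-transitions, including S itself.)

Start with {s0, s2, s4}.
From s0 via ϵ: add s6.
From s6 via ϵ: add s3.
From s3 via ϵ: add s8.
ϵ-closure = {s0, s2, s3, s4, s6, s8}, which has 6 states.

6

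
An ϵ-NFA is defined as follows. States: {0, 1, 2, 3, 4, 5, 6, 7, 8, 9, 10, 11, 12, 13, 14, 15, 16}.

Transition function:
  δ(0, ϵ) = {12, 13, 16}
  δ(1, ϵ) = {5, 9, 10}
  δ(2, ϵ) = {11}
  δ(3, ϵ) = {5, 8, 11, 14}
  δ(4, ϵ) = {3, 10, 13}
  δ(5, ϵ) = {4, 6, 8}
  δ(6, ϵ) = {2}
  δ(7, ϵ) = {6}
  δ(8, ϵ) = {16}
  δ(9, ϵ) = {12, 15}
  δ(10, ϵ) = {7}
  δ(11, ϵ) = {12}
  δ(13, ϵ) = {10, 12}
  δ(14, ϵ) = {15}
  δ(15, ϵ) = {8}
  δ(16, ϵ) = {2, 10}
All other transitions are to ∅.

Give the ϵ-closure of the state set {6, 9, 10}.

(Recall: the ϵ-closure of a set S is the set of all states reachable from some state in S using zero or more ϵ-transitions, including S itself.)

Start with {6, 9, 10}.
From 6 via ϵ: add 2.
From 9 via ϵ: add 12, 15.
From 10 via ϵ: add 7.
From 2 via ϵ: add 11.
From 15 via ϵ: add 8.
From 8 via ϵ: add 16.
No new states can be added; the closed set is {2, 6, 7, 8, 9, 10, 11, 12, 15, 16}.

{2, 6, 7, 8, 9, 10, 11, 12, 15, 16}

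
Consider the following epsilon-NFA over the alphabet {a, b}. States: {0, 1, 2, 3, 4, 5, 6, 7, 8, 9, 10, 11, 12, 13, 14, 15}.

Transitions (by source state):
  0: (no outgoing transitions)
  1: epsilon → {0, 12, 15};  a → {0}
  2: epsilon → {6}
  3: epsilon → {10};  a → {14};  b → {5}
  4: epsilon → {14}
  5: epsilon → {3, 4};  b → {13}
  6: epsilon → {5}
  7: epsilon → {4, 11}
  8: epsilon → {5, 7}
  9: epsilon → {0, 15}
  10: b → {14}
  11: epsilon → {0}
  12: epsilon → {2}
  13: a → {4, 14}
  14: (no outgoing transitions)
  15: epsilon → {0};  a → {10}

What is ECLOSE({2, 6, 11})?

Start with {2, 6, 11}.
From 6 via epsilon: add 5.
From 11 via epsilon: add 0.
From 5 via epsilon: add 3, 4.
From 3 via epsilon: add 10.
From 4 via epsilon: add 14.
No new states can be added; the closed set is {0, 2, 3, 4, 5, 6, 10, 11, 14}.

{0, 2, 3, 4, 5, 6, 10, 11, 14}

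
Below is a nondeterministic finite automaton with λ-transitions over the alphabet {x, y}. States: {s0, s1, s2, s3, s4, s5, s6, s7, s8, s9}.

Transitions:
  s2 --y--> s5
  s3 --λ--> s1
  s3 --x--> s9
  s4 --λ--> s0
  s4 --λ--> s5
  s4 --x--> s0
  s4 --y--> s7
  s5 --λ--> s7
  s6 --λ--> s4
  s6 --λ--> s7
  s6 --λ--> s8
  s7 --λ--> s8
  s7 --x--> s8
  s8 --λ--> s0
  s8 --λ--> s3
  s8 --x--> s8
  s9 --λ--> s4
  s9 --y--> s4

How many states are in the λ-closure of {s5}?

6

Start with {s5}.
From s5 via λ: add s7.
From s7 via λ: add s8.
From s8 via λ: add s0, s3.
From s3 via λ: add s1.
λ-closure = {s0, s1, s3, s5, s7, s8}, which has 6 states.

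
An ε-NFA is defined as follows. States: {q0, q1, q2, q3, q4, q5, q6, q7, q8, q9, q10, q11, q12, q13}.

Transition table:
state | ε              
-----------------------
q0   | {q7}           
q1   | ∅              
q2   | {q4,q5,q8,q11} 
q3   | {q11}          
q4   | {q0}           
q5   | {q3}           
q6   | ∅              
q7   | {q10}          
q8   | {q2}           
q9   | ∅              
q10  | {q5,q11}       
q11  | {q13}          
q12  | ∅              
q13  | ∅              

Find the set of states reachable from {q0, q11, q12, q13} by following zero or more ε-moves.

Start with {q0, q11, q12, q13}.
From q0 via ε: add q7.
From q7 via ε: add q10.
From q10 via ε: add q5.
From q5 via ε: add q3.
No new states can be added; the closed set is {q0, q3, q5, q7, q10, q11, q12, q13}.

{q0, q3, q5, q7, q10, q11, q12, q13}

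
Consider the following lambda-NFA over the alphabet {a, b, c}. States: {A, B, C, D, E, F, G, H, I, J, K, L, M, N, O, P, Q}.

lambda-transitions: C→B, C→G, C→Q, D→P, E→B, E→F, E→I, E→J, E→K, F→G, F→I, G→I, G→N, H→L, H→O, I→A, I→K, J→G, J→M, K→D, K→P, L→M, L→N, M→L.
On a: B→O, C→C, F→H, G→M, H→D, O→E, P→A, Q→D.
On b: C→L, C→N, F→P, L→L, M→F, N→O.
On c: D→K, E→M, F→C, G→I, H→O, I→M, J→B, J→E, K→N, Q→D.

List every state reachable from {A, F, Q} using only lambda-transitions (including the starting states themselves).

Start with {A, F, Q}.
From F via lambda: add G, I.
From G via lambda: add N.
From I via lambda: add K.
From K via lambda: add D, P.
No new states can be added; the closed set is {A, D, F, G, I, K, N, P, Q}.

{A, D, F, G, I, K, N, P, Q}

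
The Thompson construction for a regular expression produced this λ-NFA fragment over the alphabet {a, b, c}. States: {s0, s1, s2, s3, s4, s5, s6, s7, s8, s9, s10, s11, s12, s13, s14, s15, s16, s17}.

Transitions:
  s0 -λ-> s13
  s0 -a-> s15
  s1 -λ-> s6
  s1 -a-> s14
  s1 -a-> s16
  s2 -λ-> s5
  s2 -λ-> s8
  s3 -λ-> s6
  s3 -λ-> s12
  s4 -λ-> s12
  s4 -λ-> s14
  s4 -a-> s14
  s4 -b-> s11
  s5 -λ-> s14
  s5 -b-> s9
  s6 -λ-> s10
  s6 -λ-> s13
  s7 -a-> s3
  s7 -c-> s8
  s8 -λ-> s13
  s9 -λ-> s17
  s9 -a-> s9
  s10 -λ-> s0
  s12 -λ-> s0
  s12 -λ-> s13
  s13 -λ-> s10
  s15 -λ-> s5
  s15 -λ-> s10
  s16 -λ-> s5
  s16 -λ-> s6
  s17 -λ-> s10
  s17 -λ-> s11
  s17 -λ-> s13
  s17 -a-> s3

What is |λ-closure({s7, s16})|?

8

Start with {s7, s16}.
From s16 via λ: add s5, s6.
From s5 via λ: add s14.
From s6 via λ: add s10, s13.
From s10 via λ: add s0.
λ-closure = {s0, s5, s6, s7, s10, s13, s14, s16}, which has 8 states.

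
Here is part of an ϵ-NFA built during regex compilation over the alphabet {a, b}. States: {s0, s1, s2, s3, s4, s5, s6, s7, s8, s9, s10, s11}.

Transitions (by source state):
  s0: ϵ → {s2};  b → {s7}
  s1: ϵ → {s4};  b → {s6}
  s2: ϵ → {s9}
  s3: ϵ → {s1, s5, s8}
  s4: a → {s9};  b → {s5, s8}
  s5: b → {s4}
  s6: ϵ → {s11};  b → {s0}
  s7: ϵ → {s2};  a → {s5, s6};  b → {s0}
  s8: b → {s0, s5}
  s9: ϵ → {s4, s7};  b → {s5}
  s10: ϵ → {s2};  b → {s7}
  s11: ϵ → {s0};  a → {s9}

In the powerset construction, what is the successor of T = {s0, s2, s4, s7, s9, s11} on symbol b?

s0 on b → {s7}.
s4 on b → {s5, s8}.
s7 on b → {s0}.
s9 on b → {s5}.
No b-transition from s2, s11.
Union after reading b: {s0, s5, s7, s8}.
Now take the ϵ-closure:
From s0 via ϵ: add s2.
From s2 via ϵ: add s9.
From s9 via ϵ: add s4.
No new states can be added; the closed set is {s0, s2, s4, s5, s7, s8, s9}.

{s0, s2, s4, s5, s7, s8, s9}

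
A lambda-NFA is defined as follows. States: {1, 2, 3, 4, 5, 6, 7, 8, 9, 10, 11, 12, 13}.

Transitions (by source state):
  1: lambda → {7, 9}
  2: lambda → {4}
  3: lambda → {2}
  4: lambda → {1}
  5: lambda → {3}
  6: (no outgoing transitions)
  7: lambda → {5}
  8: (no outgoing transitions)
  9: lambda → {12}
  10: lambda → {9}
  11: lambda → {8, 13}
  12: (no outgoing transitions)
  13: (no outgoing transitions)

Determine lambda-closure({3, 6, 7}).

{1, 2, 3, 4, 5, 6, 7, 9, 12}

Start with {3, 6, 7}.
From 3 via lambda: add 2.
From 7 via lambda: add 5.
From 2 via lambda: add 4.
From 4 via lambda: add 1.
From 1 via lambda: add 9.
From 9 via lambda: add 12.
No new states can be added; the closed set is {1, 2, 3, 4, 5, 6, 7, 9, 12}.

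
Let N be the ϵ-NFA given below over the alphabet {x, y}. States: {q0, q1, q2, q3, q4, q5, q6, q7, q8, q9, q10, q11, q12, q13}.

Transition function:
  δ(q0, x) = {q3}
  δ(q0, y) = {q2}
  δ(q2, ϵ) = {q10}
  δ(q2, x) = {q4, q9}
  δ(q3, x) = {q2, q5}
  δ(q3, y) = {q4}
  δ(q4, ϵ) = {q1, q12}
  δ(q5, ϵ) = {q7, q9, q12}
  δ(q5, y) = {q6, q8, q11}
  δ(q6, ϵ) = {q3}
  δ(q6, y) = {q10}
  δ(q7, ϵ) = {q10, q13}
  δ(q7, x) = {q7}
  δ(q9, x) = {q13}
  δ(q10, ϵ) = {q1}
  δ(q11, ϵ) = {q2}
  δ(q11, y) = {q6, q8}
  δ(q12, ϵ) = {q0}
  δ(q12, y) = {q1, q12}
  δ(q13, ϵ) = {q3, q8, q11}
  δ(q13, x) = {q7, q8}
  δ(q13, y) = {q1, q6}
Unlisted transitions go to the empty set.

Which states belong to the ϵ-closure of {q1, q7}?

Start with {q1, q7}.
From q7 via ϵ: add q10, q13.
From q13 via ϵ: add q3, q8, q11.
From q11 via ϵ: add q2.
No new states can be added; the closed set is {q1, q2, q3, q7, q8, q10, q11, q13}.

{q1, q2, q3, q7, q8, q10, q11, q13}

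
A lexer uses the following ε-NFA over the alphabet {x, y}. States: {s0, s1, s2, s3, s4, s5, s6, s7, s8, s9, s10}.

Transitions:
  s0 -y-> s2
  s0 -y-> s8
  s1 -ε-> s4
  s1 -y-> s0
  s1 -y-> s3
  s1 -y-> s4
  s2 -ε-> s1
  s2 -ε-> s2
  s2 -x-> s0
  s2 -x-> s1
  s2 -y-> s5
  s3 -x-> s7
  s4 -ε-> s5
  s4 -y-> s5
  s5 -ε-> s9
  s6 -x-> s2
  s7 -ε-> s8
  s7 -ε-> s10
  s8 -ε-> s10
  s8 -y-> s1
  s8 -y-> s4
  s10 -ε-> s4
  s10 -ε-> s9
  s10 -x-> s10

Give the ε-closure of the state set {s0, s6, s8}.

{s0, s4, s5, s6, s8, s9, s10}

Start with {s0, s6, s8}.
From s8 via ε: add s10.
From s10 via ε: add s4, s9.
From s4 via ε: add s5.
No new states can be added; the closed set is {s0, s4, s5, s6, s8, s9, s10}.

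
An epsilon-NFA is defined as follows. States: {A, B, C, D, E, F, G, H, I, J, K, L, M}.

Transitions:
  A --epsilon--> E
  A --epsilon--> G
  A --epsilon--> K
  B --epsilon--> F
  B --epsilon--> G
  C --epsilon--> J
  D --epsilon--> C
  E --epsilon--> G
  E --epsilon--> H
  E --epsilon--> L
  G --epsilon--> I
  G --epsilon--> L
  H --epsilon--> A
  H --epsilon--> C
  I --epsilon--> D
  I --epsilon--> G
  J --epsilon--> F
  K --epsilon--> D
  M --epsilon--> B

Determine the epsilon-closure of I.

Start with {I}.
From I via epsilon: add D, G.
From D via epsilon: add C.
From G via epsilon: add L.
From C via epsilon: add J.
From J via epsilon: add F.
No new states can be added; the closed set is {C, D, F, G, I, J, L}.

{C, D, F, G, I, J, L}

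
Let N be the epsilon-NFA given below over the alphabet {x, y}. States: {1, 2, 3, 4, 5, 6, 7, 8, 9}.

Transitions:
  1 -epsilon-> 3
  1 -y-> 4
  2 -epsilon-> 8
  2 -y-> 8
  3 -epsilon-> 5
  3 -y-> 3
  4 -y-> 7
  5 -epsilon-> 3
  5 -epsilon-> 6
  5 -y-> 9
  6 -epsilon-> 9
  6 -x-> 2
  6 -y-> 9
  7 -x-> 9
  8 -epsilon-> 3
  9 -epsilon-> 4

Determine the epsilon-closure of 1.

Start with {1}.
From 1 via epsilon: add 3.
From 3 via epsilon: add 5.
From 5 via epsilon: add 6.
From 6 via epsilon: add 9.
From 9 via epsilon: add 4.
No new states can be added; the closed set is {1, 3, 4, 5, 6, 9}.

{1, 3, 4, 5, 6, 9}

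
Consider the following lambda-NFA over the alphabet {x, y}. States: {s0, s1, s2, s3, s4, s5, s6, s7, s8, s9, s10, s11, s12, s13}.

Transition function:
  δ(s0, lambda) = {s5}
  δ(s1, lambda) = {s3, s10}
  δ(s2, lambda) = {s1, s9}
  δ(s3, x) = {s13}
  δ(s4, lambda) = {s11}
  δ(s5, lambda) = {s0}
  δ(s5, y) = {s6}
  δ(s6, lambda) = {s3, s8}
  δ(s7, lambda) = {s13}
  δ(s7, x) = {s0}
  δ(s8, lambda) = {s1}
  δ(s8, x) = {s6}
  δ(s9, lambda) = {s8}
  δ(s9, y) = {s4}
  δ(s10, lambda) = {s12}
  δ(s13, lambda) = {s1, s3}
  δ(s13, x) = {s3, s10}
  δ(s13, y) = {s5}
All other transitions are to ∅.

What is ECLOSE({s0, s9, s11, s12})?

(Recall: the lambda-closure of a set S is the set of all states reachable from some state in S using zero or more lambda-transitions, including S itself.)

{s0, s1, s3, s5, s8, s9, s10, s11, s12}

Start with {s0, s9, s11, s12}.
From s0 via lambda: add s5.
From s9 via lambda: add s8.
From s8 via lambda: add s1.
From s1 via lambda: add s3, s10.
No new states can be added; the closed set is {s0, s1, s3, s5, s8, s9, s10, s11, s12}.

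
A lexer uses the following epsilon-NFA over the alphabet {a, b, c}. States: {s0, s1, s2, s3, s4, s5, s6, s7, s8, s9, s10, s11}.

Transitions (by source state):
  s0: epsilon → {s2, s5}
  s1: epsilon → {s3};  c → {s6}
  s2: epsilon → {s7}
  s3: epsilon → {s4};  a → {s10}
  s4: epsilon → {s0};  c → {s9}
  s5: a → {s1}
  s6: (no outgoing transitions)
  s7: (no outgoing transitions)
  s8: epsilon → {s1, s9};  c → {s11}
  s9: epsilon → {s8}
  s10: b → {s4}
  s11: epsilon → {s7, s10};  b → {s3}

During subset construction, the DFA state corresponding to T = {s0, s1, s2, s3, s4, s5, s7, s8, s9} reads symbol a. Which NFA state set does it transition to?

s3 on a → {s10}.
s5 on a → {s1}.
No a-transition from s0, s1, s2, s4, s7, s8, s9.
Union after reading a: {s1, s10}.
Now take the epsilon-closure:
From s1 via epsilon: add s3.
From s3 via epsilon: add s4.
From s4 via epsilon: add s0.
From s0 via epsilon: add s2, s5.
From s2 via epsilon: add s7.
No new states can be added; the closed set is {s0, s1, s2, s3, s4, s5, s7, s10}.

{s0, s1, s2, s3, s4, s5, s7, s10}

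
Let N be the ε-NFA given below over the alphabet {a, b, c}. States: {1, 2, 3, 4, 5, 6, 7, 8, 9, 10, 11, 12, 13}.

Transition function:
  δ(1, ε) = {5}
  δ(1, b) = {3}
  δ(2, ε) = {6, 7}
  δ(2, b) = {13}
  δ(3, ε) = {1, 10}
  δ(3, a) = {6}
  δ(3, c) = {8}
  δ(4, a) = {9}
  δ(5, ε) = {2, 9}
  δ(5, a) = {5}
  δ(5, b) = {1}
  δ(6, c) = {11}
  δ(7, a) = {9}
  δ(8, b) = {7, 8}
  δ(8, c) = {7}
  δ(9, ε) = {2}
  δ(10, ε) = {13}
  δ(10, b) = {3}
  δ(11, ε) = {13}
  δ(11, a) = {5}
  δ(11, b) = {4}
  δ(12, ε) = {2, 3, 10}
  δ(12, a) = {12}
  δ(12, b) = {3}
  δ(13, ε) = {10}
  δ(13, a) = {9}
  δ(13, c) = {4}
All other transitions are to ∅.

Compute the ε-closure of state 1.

Start with {1}.
From 1 via ε: add 5.
From 5 via ε: add 2, 9.
From 2 via ε: add 6, 7.
No new states can be added; the closed set is {1, 2, 5, 6, 7, 9}.

{1, 2, 5, 6, 7, 9}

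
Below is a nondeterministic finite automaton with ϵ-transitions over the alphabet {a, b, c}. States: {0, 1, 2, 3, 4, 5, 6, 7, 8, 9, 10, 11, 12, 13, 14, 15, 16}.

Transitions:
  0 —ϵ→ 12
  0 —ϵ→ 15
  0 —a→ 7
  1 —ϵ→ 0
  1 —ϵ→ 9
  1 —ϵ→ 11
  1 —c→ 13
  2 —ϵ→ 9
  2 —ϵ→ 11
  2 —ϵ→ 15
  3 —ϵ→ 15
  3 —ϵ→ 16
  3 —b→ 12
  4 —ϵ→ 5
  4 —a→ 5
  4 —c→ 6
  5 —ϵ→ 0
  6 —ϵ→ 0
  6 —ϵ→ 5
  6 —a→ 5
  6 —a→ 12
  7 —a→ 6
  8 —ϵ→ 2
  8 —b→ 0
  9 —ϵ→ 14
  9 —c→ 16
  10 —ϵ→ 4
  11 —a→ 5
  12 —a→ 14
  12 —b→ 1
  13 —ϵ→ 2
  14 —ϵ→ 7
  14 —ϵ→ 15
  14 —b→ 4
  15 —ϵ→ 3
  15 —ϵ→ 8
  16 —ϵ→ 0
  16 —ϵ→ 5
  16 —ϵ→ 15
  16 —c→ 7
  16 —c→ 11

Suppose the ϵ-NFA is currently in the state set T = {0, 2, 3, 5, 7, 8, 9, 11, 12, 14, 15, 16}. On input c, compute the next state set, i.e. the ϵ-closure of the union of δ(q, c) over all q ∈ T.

9 on c → {16}.
16 on c → {7, 11}.
No c-transition from 0, 2, 3, 5, 7, 8, 11, 12, 14, 15.
Union after reading c: {7, 11, 16}.
Now take the ϵ-closure:
From 16 via ϵ: add 0, 5, 15.
From 0 via ϵ: add 12.
From 15 via ϵ: add 3, 8.
From 8 via ϵ: add 2.
From 2 via ϵ: add 9.
From 9 via ϵ: add 14.
No new states can be added; the closed set is {0, 2, 3, 5, 7, 8, 9, 11, 12, 14, 15, 16}.

{0, 2, 3, 5, 7, 8, 9, 11, 12, 14, 15, 16}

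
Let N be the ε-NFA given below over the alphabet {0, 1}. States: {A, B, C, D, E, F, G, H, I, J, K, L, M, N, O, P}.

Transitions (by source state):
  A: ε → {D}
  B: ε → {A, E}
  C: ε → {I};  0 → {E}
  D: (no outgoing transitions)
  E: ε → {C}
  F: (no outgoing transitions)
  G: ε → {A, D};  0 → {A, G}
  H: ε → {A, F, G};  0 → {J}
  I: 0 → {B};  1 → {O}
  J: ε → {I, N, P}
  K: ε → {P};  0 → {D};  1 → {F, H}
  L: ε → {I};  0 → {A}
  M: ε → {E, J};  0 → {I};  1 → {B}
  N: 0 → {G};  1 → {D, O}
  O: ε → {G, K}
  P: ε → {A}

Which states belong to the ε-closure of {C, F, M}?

{A, C, D, E, F, I, J, M, N, P}

Start with {C, F, M}.
From C via ε: add I.
From M via ε: add E, J.
From J via ε: add N, P.
From P via ε: add A.
From A via ε: add D.
No new states can be added; the closed set is {A, C, D, E, F, I, J, M, N, P}.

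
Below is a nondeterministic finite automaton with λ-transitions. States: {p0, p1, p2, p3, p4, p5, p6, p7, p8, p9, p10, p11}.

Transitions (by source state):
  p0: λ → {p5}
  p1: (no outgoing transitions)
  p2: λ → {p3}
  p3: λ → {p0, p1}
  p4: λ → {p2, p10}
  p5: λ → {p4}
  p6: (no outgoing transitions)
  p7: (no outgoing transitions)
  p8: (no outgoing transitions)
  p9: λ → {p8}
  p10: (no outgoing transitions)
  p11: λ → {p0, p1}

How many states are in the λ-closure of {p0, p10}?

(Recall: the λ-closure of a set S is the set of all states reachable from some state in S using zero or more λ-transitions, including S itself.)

7

Start with {p0, p10}.
From p0 via λ: add p5.
From p5 via λ: add p4.
From p4 via λ: add p2.
From p2 via λ: add p3.
From p3 via λ: add p1.
λ-closure = {p0, p1, p2, p3, p4, p5, p10}, which has 7 states.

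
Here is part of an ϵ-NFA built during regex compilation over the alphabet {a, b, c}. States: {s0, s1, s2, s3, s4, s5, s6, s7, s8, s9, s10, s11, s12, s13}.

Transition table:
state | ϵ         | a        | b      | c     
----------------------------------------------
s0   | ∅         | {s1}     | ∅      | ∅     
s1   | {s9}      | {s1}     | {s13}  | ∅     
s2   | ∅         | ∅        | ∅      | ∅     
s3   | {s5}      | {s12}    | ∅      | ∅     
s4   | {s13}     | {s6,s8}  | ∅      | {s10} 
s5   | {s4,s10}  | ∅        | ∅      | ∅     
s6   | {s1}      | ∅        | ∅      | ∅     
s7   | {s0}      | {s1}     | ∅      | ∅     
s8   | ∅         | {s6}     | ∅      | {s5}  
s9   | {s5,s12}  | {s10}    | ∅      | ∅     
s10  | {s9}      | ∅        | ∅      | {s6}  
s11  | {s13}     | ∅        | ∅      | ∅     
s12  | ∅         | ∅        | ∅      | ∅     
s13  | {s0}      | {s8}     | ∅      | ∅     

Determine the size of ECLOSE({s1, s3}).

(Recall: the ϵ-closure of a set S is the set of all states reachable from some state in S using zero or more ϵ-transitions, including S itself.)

9

Start with {s1, s3}.
From s1 via ϵ: add s9.
From s3 via ϵ: add s5.
From s5 via ϵ: add s4, s10.
From s9 via ϵ: add s12.
From s4 via ϵ: add s13.
From s13 via ϵ: add s0.
ϵ-closure = {s0, s1, s3, s4, s5, s9, s10, s12, s13}, which has 9 states.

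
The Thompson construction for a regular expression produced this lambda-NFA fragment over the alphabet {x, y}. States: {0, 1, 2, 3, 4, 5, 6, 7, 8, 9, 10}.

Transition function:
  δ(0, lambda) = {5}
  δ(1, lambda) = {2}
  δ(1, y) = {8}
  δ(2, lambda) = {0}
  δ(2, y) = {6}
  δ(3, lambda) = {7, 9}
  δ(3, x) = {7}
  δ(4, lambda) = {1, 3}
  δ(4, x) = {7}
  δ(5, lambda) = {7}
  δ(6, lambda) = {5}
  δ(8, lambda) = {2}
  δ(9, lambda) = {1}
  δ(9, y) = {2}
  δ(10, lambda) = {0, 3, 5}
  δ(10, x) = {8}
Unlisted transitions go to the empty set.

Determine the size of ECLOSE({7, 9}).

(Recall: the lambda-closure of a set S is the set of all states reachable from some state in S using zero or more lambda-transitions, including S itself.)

Start with {7, 9}.
From 9 via lambda: add 1.
From 1 via lambda: add 2.
From 2 via lambda: add 0.
From 0 via lambda: add 5.
lambda-closure = {0, 1, 2, 5, 7, 9}, which has 6 states.

6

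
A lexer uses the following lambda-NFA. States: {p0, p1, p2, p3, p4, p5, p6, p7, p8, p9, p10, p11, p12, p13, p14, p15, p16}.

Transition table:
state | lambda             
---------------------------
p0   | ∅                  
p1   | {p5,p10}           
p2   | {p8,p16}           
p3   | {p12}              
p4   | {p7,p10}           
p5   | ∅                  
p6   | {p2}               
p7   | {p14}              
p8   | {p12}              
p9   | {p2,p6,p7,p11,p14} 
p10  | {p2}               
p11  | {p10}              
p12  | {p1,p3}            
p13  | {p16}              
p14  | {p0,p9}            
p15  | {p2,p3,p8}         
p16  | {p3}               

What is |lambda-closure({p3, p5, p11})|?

Start with {p3, p5, p11}.
From p3 via lambda: add p12.
From p11 via lambda: add p10.
From p10 via lambda: add p2.
From p12 via lambda: add p1.
From p2 via lambda: add p8, p16.
lambda-closure = {p1, p2, p3, p5, p8, p10, p11, p12, p16}, which has 9 states.

9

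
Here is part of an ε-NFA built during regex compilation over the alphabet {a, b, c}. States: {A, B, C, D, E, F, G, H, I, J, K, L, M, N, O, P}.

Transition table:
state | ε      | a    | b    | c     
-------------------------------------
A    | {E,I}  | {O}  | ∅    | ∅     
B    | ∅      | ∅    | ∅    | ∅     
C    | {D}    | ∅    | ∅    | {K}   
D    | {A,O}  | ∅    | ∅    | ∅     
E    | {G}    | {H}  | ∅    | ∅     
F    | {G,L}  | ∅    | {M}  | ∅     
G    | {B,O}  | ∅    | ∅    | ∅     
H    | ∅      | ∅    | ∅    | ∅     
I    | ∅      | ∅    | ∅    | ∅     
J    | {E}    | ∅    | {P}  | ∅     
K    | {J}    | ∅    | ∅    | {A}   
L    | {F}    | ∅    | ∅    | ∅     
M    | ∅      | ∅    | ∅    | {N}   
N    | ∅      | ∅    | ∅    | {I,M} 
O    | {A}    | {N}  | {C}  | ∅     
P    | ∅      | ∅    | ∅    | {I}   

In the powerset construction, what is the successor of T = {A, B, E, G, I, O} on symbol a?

{A, B, E, G, H, I, N, O}

A on a → {O}.
E on a → {H}.
O on a → {N}.
No a-transition from B, G, I.
Union after reading a: {H, N, O}.
Now take the ε-closure:
From O via ε: add A.
From A via ε: add E, I.
From E via ε: add G.
From G via ε: add B.
No new states can be added; the closed set is {A, B, E, G, H, I, N, O}.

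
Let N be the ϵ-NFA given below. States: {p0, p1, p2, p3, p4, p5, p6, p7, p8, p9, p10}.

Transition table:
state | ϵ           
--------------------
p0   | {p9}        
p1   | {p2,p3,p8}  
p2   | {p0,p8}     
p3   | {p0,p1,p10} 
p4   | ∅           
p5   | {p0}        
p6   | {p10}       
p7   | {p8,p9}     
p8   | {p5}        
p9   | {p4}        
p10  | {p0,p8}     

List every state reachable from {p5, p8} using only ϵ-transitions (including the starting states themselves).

{p0, p4, p5, p8, p9}

Start with {p5, p8}.
From p5 via ϵ: add p0.
From p0 via ϵ: add p9.
From p9 via ϵ: add p4.
No new states can be added; the closed set is {p0, p4, p5, p8, p9}.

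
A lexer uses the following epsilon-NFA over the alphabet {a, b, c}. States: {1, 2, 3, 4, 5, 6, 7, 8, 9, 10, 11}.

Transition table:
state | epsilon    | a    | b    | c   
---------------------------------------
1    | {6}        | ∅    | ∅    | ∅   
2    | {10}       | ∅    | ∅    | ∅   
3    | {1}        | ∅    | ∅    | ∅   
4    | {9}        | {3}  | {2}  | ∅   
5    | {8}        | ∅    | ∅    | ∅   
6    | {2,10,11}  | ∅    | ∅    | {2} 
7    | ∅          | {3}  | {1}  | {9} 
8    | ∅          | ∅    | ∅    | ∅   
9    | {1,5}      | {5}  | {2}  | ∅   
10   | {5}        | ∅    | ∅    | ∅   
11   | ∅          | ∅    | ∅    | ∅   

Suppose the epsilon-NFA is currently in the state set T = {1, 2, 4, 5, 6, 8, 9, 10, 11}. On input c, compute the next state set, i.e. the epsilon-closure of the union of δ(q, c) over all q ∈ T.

{2, 5, 8, 10}

6 on c → {2}.
No c-transition from 1, 2, 4, 5, 8, 9, 10, 11.
Union after reading c: {2}.
Now take the epsilon-closure:
From 2 via epsilon: add 10.
From 10 via epsilon: add 5.
From 5 via epsilon: add 8.
No new states can be added; the closed set is {2, 5, 8, 10}.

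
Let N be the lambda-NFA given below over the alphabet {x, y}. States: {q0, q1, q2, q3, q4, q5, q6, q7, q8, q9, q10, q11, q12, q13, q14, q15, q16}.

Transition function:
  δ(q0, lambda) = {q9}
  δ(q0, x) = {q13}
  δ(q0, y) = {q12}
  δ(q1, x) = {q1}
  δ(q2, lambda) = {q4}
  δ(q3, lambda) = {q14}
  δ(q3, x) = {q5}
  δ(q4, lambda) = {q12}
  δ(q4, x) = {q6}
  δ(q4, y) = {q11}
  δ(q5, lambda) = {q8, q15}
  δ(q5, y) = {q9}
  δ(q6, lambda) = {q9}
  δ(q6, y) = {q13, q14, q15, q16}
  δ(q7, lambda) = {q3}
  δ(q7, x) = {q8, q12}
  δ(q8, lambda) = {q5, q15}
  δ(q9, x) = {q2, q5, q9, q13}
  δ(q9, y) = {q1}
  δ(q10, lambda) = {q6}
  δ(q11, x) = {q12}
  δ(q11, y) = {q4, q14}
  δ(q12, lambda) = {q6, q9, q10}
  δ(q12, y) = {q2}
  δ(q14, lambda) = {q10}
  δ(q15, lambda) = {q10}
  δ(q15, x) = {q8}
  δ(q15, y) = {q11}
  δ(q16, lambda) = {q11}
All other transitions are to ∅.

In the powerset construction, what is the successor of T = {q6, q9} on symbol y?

q6 on y → {q13, q14, q15, q16}.
q9 on y → {q1}.
Union after reading y: {q1, q13, q14, q15, q16}.
Now take the lambda-closure:
From q14 via lambda: add q10.
From q16 via lambda: add q11.
From q10 via lambda: add q6.
From q6 via lambda: add q9.
No new states can be added; the closed set is {q1, q6, q9, q10, q11, q13, q14, q15, q16}.

{q1, q6, q9, q10, q11, q13, q14, q15, q16}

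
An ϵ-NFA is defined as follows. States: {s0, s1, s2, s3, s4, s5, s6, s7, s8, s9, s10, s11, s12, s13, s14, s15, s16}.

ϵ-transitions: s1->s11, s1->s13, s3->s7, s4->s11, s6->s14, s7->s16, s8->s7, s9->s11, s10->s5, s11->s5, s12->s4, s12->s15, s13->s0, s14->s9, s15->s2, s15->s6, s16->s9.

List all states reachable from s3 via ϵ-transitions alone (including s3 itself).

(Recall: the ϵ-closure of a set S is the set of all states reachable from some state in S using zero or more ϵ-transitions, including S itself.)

{s3, s5, s7, s9, s11, s16}

Start with {s3}.
From s3 via ϵ: add s7.
From s7 via ϵ: add s16.
From s16 via ϵ: add s9.
From s9 via ϵ: add s11.
From s11 via ϵ: add s5.
No new states can be added; the closed set is {s3, s5, s7, s9, s11, s16}.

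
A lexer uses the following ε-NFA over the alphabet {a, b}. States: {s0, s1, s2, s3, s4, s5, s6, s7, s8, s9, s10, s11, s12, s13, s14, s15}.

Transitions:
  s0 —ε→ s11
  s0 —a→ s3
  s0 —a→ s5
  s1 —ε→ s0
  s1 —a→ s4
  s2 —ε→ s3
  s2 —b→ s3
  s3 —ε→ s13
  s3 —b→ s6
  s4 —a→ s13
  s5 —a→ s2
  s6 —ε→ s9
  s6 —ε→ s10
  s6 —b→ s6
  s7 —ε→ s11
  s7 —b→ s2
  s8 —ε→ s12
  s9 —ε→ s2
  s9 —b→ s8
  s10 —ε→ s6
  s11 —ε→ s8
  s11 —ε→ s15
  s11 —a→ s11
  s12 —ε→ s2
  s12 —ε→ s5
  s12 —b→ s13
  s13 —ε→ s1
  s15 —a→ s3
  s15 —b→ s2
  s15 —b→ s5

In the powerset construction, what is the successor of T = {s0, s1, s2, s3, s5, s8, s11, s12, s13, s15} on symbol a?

{s0, s1, s2, s3, s4, s5, s8, s11, s12, s13, s15}

s0 on a → {s3, s5}.
s1 on a → {s4}.
s5 on a → {s2}.
s11 on a → {s11}.
s15 on a → {s3}.
No a-transition from s2, s3, s8, s12, s13.
Union after reading a: {s2, s3, s4, s5, s11}.
Now take the ε-closure:
From s3 via ε: add s13.
From s11 via ε: add s8, s15.
From s8 via ε: add s12.
From s13 via ε: add s1.
From s1 via ε: add s0.
No new states can be added; the closed set is {s0, s1, s2, s3, s4, s5, s8, s11, s12, s13, s15}.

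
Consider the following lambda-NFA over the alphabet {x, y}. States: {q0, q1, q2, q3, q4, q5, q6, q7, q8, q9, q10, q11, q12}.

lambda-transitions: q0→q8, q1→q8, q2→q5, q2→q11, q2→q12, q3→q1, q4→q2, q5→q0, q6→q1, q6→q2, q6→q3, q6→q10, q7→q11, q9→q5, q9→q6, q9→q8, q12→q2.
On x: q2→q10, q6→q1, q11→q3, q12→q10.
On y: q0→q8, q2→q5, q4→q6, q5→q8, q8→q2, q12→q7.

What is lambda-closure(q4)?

Start with {q4}.
From q4 via lambda: add q2.
From q2 via lambda: add q5, q11, q12.
From q5 via lambda: add q0.
From q0 via lambda: add q8.
No new states can be added; the closed set is {q0, q2, q4, q5, q8, q11, q12}.

{q0, q2, q4, q5, q8, q11, q12}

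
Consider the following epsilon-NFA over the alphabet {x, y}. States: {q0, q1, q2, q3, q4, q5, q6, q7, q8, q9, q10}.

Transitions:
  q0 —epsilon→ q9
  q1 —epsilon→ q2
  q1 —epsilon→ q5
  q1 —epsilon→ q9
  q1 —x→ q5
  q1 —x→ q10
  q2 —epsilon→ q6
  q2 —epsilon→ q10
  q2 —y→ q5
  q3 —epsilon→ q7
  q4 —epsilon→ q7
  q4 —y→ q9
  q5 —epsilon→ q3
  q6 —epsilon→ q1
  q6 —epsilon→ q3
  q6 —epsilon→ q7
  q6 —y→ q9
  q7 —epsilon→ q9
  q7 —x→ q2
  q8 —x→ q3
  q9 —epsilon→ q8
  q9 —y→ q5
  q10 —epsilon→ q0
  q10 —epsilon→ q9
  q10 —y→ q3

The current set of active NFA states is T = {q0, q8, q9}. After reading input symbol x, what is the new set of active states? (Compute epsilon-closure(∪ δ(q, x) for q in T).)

q8 on x → {q3}.
No x-transition from q0, q9.
Union after reading x: {q3}.
Now take the epsilon-closure:
From q3 via epsilon: add q7.
From q7 via epsilon: add q9.
From q9 via epsilon: add q8.
No new states can be added; the closed set is {q3, q7, q8, q9}.

{q3, q7, q8, q9}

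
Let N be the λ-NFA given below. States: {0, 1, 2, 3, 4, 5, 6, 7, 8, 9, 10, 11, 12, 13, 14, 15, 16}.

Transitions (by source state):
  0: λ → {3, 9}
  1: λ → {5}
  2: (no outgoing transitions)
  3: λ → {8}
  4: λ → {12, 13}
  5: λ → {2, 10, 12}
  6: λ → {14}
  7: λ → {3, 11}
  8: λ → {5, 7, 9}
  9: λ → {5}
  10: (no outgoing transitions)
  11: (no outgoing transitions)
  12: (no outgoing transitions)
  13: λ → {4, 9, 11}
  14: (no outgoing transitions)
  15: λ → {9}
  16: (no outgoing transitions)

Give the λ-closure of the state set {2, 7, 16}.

Start with {2, 7, 16}.
From 7 via λ: add 3, 11.
From 3 via λ: add 8.
From 8 via λ: add 5, 9.
From 5 via λ: add 10, 12.
No new states can be added; the closed set is {2, 3, 5, 7, 8, 9, 10, 11, 12, 16}.

{2, 3, 5, 7, 8, 9, 10, 11, 12, 16}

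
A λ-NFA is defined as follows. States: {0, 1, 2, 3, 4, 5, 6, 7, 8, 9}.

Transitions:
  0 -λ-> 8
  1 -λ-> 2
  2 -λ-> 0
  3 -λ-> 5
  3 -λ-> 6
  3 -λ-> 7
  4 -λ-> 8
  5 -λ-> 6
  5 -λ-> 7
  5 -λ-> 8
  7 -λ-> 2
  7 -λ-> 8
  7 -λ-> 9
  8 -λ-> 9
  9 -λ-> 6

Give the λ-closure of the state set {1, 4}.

Start with {1, 4}.
From 1 via λ: add 2.
From 4 via λ: add 8.
From 2 via λ: add 0.
From 8 via λ: add 9.
From 9 via λ: add 6.
No new states can be added; the closed set is {0, 1, 2, 4, 6, 8, 9}.

{0, 1, 2, 4, 6, 8, 9}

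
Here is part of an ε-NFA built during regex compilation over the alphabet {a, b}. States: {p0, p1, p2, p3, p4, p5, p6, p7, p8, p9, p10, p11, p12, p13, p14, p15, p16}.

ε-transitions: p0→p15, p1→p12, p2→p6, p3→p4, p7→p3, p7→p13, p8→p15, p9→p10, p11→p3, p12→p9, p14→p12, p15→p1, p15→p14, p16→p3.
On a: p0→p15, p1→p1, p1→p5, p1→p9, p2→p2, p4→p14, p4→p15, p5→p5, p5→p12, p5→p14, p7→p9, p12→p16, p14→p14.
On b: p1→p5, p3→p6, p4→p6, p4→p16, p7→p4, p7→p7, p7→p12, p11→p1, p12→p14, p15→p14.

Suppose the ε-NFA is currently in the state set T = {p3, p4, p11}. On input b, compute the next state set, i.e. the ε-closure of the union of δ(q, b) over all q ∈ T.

p3 on b → {p6}.
p4 on b → {p6, p16}.
p11 on b → {p1}.
Union after reading b: {p1, p6, p16}.
Now take the ε-closure:
From p1 via ε: add p12.
From p16 via ε: add p3.
From p3 via ε: add p4.
From p12 via ε: add p9.
From p9 via ε: add p10.
No new states can be added; the closed set is {p1, p3, p4, p6, p9, p10, p12, p16}.

{p1, p3, p4, p6, p9, p10, p12, p16}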